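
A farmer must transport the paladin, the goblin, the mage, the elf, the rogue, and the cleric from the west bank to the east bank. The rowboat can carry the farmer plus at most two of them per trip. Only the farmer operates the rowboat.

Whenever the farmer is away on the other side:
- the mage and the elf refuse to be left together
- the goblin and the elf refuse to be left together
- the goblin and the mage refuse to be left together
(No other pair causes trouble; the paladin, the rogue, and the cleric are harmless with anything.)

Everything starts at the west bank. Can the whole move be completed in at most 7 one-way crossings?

Counting alone: the farmer can take at most 2 across per trip to the east bank, so moving all 6 needs at least 3 loaded trips out, with a return between consecutive ones — at least 5 crossings.
The safety rule pushes this higher. Following every safe sequence of crossings, the most of the 6 that can be at the east bank as the rowboat arrives there on crossings 5, 7 is 4, 5 respectively — never all 6.
So the move cannot be finished within 7 crossings. (The shortest complete plan takes 9:)
1. Farmer goes to the east bank with the goblin and the mage.  [the west bank: the cleric, the elf, the paladin, the rogue | the east bank: the goblin, the mage]
2. Farmer goes back to the west bank with the goblin.  [the west bank: the cleric, the elf, the goblin, the paladin, the rogue | the east bank: the mage]
3. Farmer goes to the east bank with the goblin and the paladin.  [the west bank: the cleric, the elf, the rogue | the east bank: the goblin, the mage, the paladin]
4. Farmer goes back to the west bank with the goblin.  [the west bank: the cleric, the elf, the goblin, the rogue | the east bank: the mage, the paladin]
5. Farmer goes to the east bank with the goblin and the rogue.  [the west bank: the cleric, the elf | the east bank: the goblin, the mage, the paladin, the rogue]
6. Farmer goes back to the west bank with the goblin.  [the west bank: the cleric, the elf, the goblin | the east bank: the mage, the paladin, the rogue]
7. Farmer goes to the east bank with the cleric and the goblin.  [the west bank: the elf | the east bank: the cleric, the goblin, the mage, the paladin, the rogue]
8. Farmer goes back to the west bank with the goblin.  [the west bank: the elf, the goblin | the east bank: the cleric, the mage, the paladin, the rogue]
9. Farmer goes to the east bank with the elf and the goblin.  [the west bank: — | the east bank: the cleric, the elf, the goblin, the mage, the paladin, the rogue]

No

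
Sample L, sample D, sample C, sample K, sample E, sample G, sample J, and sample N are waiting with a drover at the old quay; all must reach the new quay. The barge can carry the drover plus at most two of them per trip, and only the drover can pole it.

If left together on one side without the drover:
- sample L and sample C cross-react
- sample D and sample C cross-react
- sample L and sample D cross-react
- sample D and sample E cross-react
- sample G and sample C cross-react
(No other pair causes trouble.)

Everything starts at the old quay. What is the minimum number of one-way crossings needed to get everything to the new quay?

Counting alone: the drover can take at most 2 across per trip to the new quay, so moving all 8 needs at least 4 loaded trips out, with a return between consecutive ones — at least 7 crossings.
The safety rule pushes this higher. Following every safe sequence of crossings, the most of the 8 that can be at the new quay as the barge arrives there on crossings 7, 9, 11 is 5, 6, 7 respectively — never all 8.
So no plan with fewer than 13 crossings exists, and this one achieves 13:
1. Drover goes to the new quay with sample C and sample D.
2. Drover goes back to the old quay with sample D.
3. Drover goes to the new quay with sample E and sample L.
4. Drover goes back to the old quay with sample L.
5. Drover goes to the new quay with sample K and sample L.
6. Drover goes back to the old quay with sample L.
7. Drover goes to the new quay with sample G and sample L.
8. Drover goes back to the old quay with sample C.
9. Drover goes to the new quay with sample D and sample J.
10. Drover goes back to the old quay with sample D.
11. Drover goes to the new quay with sample D and sample N.
12. Drover goes back to the old quay with sample D.
13. Drover goes to the new quay with sample C and sample D.

13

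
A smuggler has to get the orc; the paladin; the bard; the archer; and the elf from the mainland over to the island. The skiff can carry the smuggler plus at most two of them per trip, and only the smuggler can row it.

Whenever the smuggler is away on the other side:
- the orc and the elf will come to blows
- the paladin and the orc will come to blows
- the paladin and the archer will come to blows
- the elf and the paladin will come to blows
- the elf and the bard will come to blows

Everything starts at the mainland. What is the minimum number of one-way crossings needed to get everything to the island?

Counting alone: the smuggler can take at most 2 across per trip to the island, so moving all 5 needs at least 3 loaded trips out, with a return between consecutive ones — at least 5 crossings.
The safety rule pushes this higher. Following every safe sequence of crossings, the most of the 5 that can be at the island as the skiff arrives there on crossing 5 is 4 — never all 5.
So no plan with fewer than 7 crossings exists, and this one achieves 7:
1. Smuggler goes to the island with the elf and the paladin.  [the mainland: the archer, the bard, the orc | the island: the elf, the paladin]
2. Smuggler goes back to the mainland with the paladin.  [the mainland: the archer, the bard, the orc, the paladin | the island: the elf]
3. Smuggler goes to the island with the archer and the orc.  [the mainland: the bard, the paladin | the island: the archer, the elf, the orc]
4. Smuggler goes back to the mainland with the orc.  [the mainland: the bard, the orc, the paladin | the island: the archer, the elf]
5. Smuggler goes to the island with the bard and the orc.  [the mainland: the paladin | the island: the archer, the bard, the elf, the orc]
6. Smuggler goes back to the mainland with the elf.  [the mainland: the elf, the paladin | the island: the archer, the bard, the orc]
7. Smuggler goes to the island with the elf and the paladin.  [the mainland: — | the island: the archer, the bard, the elf, the orc, the paladin]

7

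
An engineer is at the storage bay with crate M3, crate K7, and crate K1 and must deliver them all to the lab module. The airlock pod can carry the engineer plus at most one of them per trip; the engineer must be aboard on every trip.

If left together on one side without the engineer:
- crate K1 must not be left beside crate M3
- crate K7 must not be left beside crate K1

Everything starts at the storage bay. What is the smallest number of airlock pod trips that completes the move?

Counting alone: the engineer can take at most 1 across per trip to the lab module, so moving all 3 needs at least 3 loaded trips out, with a return between consecutive ones — at least 5 crossings.
The safety rule pushes this higher. Following every safe sequence of crossings, the most of the 3 that can be at the lab module as the airlock pod arrives there on crossing 5 is 2 — never all 3.
So no plan with fewer than 7 crossings exists, and this one achieves 7:
1. Engineer goes to the lab module with crate K1.
2. Engineer goes back to the storage bay alone.
3. Engineer goes to the lab module with crate M3.
4. Engineer goes back to the storage bay with crate K1.
5. Engineer goes to the lab module with crate K7.
6. Engineer goes back to the storage bay alone.
7. Engineer goes to the lab module with crate K1.

7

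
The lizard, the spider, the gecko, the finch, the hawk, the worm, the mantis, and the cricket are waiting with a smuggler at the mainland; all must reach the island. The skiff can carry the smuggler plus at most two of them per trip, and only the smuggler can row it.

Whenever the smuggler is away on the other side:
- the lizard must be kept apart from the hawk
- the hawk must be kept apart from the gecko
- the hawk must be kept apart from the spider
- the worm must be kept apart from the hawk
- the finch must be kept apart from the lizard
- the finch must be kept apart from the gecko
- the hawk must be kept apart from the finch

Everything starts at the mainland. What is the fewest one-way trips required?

Counting alone: the smuggler can take at most 2 across per trip to the island, so moving all 8 needs at least 4 loaded trips out, with a return between consecutive ones — at least 7 crossings.
The safety rule pushes this higher. Following every safe sequence of crossings, the most of the 8 that can be at the island as the skiff arrives there on crossings 7, 9, 11 is 5, 6, 7 respectively — never all 8.
So no plan with fewer than 13 crossings exists, and this one achieves 13:
1. Smuggler goes to the island with the finch and the hawk.  [the mainland: the cricket, the gecko, the lizard, the mantis, the spider, the worm | the island: the finch, the hawk]
2. Smuggler goes back to the mainland with the finch.  [the mainland: the cricket, the finch, the gecko, the lizard, the mantis, the spider, the worm | the island: the hawk]
3. Smuggler goes to the island with the gecko and the lizard.  [the mainland: the cricket, the finch, the mantis, the spider, the worm | the island: the gecko, the hawk, the lizard]
4. Smuggler goes back to the mainland with the hawk.  [the mainland: the cricket, the finch, the hawk, the mantis, the spider, the worm | the island: the gecko, the lizard]
5. Smuggler goes to the island with the hawk and the spider.  [the mainland: the cricket, the finch, the mantis, the worm | the island: the gecko, the hawk, the lizard, the spider]
6. Smuggler goes back to the mainland with the hawk.  [the mainland: the cricket, the finch, the hawk, the mantis, the worm | the island: the gecko, the lizard, the spider]
7. Smuggler goes to the island with the finch and the worm.  [the mainland: the cricket, the hawk, the mantis | the island: the finch, the gecko, the lizard, the spider, the worm]
8. Smuggler goes back to the mainland with the finch.  [the mainland: the cricket, the finch, the hawk, the mantis | the island: the gecko, the lizard, the spider, the worm]
9. Smuggler goes to the island with the finch and the mantis.  [the mainland: the cricket, the hawk | the island: the finch, the gecko, the lizard, the mantis, the spider, the worm]
10. Smuggler goes back to the mainland with the finch.  [the mainland: the cricket, the finch, the hawk | the island: the gecko, the lizard, the mantis, the spider, the worm]
11. Smuggler goes to the island with the cricket and the finch.  [the mainland: the hawk | the island: the cricket, the finch, the gecko, the lizard, the mantis, the spider, the worm]
12. Smuggler goes back to the mainland with the finch.  [the mainland: the finch, the hawk | the island: the cricket, the gecko, the lizard, the mantis, the spider, the worm]
13. Smuggler goes to the island with the finch and the hawk.  [the mainland: — | the island: the cricket, the finch, the gecko, the hawk, the lizard, the mantis, the spider, the worm]

13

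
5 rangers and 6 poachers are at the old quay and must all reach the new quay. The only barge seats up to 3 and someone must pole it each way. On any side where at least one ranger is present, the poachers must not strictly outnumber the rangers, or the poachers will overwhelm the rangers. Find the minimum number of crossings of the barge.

The poachers already outnumber the rangers at the old quay before anyone moves, so the starting position itself is disallowed.

impossible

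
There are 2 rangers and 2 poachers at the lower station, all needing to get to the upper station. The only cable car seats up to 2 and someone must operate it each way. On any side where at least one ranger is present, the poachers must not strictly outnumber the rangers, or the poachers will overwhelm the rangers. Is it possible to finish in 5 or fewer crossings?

Yes — this plan uses 5 crossings (≤ 5):
1. 2 poachers → the upper station.  (the lower station: 2R 0P; the upper station: 0R 2P)
2. 1 poacher ← the lower station.  (the lower station: 2R 1P; the upper station: 0R 1P)
3. 2 rangers → the upper station.  (the lower station: 0R 1P; the upper station: 2R 1P)
4. 1 poacher ← the lower station.  (the lower station: 0R 2P; the upper station: 2R 0P)
5. 2 poachers → the upper station.  (the lower station: 0R 0P; the upper station: 2R 2P)

Yes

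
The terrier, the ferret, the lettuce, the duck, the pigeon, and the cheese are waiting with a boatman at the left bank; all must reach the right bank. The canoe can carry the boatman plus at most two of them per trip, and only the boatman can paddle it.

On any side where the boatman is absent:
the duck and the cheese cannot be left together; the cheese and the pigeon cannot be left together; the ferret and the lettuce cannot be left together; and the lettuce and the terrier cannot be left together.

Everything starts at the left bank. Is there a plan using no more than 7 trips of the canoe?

Yes

Yes — this plan uses 7 crossings (≤ 7):
1. Boatman goes to the right bank with the cheese and the lettuce.  [the left bank: the duck, the ferret, the pigeon, the terrier | the right bank: the cheese, the lettuce]
2. Boatman goes back to the left bank alone.  [the left bank: the duck, the ferret, the pigeon, the terrier | the right bank: the cheese, the lettuce]
3. Boatman goes to the right bank with the ferret and the terrier.  [the left bank: the duck, the pigeon | the right bank: the cheese, the ferret, the lettuce, the terrier]
4. Boatman goes back to the left bank with the lettuce.  [the left bank: the duck, the lettuce, the pigeon | the right bank: the cheese, the ferret, the terrier]
5. Boatman goes to the right bank with the duck and the pigeon.  [the left bank: the lettuce | the right bank: the cheese, the duck, the ferret, the pigeon, the terrier]
6. Boatman goes back to the left bank with the cheese.  [the left bank: the cheese, the lettuce | the right bank: the duck, the ferret, the pigeon, the terrier]
7. Boatman goes to the right bank with the cheese and the lettuce.  [the left bank: — | the right bank: the cheese, the duck, the ferret, the lettuce, the pigeon, the terrier]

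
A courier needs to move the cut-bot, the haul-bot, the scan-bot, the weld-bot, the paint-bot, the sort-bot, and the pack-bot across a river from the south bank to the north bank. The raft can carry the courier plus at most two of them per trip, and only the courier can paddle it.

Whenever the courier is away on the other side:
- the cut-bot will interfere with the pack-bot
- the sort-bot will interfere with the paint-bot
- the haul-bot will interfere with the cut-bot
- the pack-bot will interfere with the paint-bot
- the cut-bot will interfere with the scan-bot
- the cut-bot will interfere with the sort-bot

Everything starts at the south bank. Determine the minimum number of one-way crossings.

Counting alone: the courier can take at most 2 across per trip to the north bank, so moving all 7 needs at least 4 loaded trips out, with a return between consecutive ones — at least 7 crossings.
The safety rule pushes this higher. Following every safe sequence of crossings, the most of the 7 that can be at the north bank as the raft arrives there on crossing 7 is 6 — never all 7.
So no plan with fewer than 9 crossings exists, and this one achieves 9:
1. Courier goes to the north bank with the cut-bot and the paint-bot.
2. Courier goes back to the south bank alone.
3. Courier goes to the north bank with the weld-bot.
4. Courier goes back to the south bank alone.
5. Courier goes to the north bank with the haul-bot and the scan-bot.
6. Courier goes back to the south bank with the cut-bot.
7. Courier goes to the north bank with the pack-bot and the sort-bot.
8. Courier goes back to the south bank with the paint-bot.
9. Courier goes to the north bank with the cut-bot and the paint-bot.

9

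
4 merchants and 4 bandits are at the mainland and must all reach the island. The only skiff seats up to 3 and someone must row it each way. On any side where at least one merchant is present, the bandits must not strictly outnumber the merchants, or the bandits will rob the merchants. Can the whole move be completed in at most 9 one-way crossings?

Yes

Yes — this plan uses 9 crossings (≤ 9):
1. 2 bandits → the island.  (the mainland: 4M 2B; the island: 0M 2B)
2. 1 bandit ← the mainland.  (the mainland: 4M 3B; the island: 0M 1B)
3. 3 bandits → the island.  (the mainland: 4M 0B; the island: 0M 4B)
4. 1 bandit ← the mainland.  (the mainland: 4M 1B; the island: 0M 3B)
5. 3 merchants → the island.  (the mainland: 1M 1B; the island: 3M 3B)
6. 1 merchant and 1 bandit ← the mainland.  (the mainland: 2M 2B; the island: 2M 2B)
7. 2 merchants → the island.  (the mainland: 0M 2B; the island: 4M 2B)
8. 1 bandit ← the mainland.  (the mainland: 0M 3B; the island: 4M 1B)
9. 3 bandits → the island.  (the mainland: 0M 0B; the island: 4M 4B)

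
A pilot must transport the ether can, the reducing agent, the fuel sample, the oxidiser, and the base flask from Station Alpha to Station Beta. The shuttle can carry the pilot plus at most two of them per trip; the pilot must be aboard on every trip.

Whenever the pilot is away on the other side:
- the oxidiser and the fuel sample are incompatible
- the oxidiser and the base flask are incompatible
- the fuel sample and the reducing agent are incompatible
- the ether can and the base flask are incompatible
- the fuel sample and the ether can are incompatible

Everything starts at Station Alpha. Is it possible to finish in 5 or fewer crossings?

Counting alone: the pilot can take at most 2 across per trip to Station Beta, so moving all 5 needs at least 3 loaded trips out, with a return between consecutive ones — at least 5 crossings.
The safety rule pushes this higher. Following every safe sequence of crossings, the most of the 5 that can be at Station Beta as the shuttle arrives there on crossing 5 is 4 — never all 5.
So the move cannot be finished within 5 crossings. (The shortest complete plan takes 7:)
1. Pilot goes to Station Beta with the base flask and the fuel sample.
2. Pilot goes back to Station Alpha alone.
3. Pilot goes to Station Beta with the ether can.
4. Pilot goes back to Station Alpha with the base flask and the fuel sample.
5. Pilot goes to Station Beta with the oxidiser and the reducing agent.
6. Pilot goes back to Station Alpha alone.
7. Pilot goes to Station Beta with the base flask and the fuel sample.

No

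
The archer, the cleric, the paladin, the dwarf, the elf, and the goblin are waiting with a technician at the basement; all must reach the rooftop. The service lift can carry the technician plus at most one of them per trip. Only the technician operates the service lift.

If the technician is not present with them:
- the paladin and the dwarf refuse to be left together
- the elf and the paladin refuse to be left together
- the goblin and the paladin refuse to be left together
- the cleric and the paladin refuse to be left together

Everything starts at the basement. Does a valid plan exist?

Following every safe sequence of crossings from the start, the most of the 6 that can be at the rooftop as the service lift arrives there on crossings 1, 3, 5 is 1, 2, 3 respectively; the best ever achieved is 3 of 6.
From crossing 7 on, no configuration arises that was not already reachable earlier: only 22 distinct safe configurations (who is on which side, and where the service lift is) can ever be reached, none of them has everyone across, and every continuation just revisits them. So no valid plan exists.

No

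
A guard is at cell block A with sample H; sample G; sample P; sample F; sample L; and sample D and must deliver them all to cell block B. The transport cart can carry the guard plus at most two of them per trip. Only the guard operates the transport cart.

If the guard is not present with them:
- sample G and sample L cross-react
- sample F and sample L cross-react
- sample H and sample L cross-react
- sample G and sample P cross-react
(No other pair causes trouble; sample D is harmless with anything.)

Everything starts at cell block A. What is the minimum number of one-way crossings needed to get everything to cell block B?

Counting alone: the guard can take at most 2 across per trip to cell block B, so moving all 6 needs at least 3 loaded trips out, with a return between consecutive ones — at least 5 crossings.
The safety rule pushes this higher. Following every safe sequence of crossings, the most of the 6 that can be at cell block B as the transport cart arrives there on crossing 5 is 5 — never all 6.
So no plan with fewer than 7 crossings exists, and this one achieves 7:
1. Guard goes to cell block B with sample G and sample L.
2. Guard goes back to cell block A with sample G.
3. Guard goes to cell block B with sample G and sample H.
4. Guard goes back to cell block A with sample L.
5. Guard goes to cell block B with sample D and sample F.
6. Guard goes back to cell block A alone.
7. Guard goes to cell block B with sample L and sample P.

7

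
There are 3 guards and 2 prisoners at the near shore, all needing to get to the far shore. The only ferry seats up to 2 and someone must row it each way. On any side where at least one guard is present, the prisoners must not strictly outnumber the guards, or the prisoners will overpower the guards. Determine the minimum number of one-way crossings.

7

Counting alone: each trip to the far shore takes at most 2 across and each return brings at least 1 back, so after t trips out (and t−1 returns) at most 2t − (t−1) of the 5 are across; that first reaches 5 at t = 4, so at least 7 crossings are needed.
The plan below uses exactly 7 crossings, so it is optimal:
1. 2 prisoners → the far shore.  (the near shore: 3G 0P; the far shore: 0G 2P)
2. 1 prisoner ← the near shore.  (the near shore: 3G 1P; the far shore: 0G 1P)
3. 2 guards → the far shore.  (the near shore: 1G 1P; the far shore: 2G 1P)
4. 1 guard ← the near shore.  (the near shore: 2G 1P; the far shore: 1G 1P)
5. 1 guard and 1 prisoner → the far shore.  (the near shore: 1G 0P; the far shore: 2G 2P)
6. 1 prisoner ← the near shore.  (the near shore: 1G 1P; the far shore: 2G 1P)
7. 1 guard and 1 prisoner → the far shore.  (the near shore: 0G 0P; the far shore: 3G 2P)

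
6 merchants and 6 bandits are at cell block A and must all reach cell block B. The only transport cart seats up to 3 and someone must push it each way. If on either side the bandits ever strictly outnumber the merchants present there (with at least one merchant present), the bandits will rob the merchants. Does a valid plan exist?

Following every safe sequence of crossings from the start, the most of the 12 that can be at cell block B as the transport cart arrives there on crossings 1, 3, 5 is 3, 5, 6 respectively; the best ever achieved is 6 of 12.
From crossing 7 on, no configuration arises that was not already reachable earlier: only 17 distinct safe configurations (who is on which side, and where the transport cart is) can ever be reached, none of them has everyone across, and every continuation just revisits them. They are: 0 merchants + 0 bandits across (transport cart back at the start); 0 merchants + 1 bandit across (transport cart there); 0 merchants + 1 bandit across (transport cart back at the start); 0 merchants + 2 bandits across (transport cart there); 0 merchants + 2 bandits across (transport cart back at the start); 0 merchants + 3 bandits across (transport cart there); 0 merchants + 3 bandits across (transport cart back at the start); 0 merchants + 4 bandits across (transport cart there); 0 merchants + 4 bandits across (transport cart back at the start); 0 merchants + 5 bandits across (transport cart there); 0 merchants + 5 bandits across (transport cart back at the start); 0 merchants + 6 bandits across (transport cart there); 1 merchant + 1 bandit across (transport cart there); 1 merchant + 1 bandit across (transport cart back at the start); 2 merchants + 2 bandits across (transport cart there); 2 merchants + 2 bandits across (transport cart back at the start); 3 merchants + 3 bandits across (transport cart there). So no valid plan exists.

No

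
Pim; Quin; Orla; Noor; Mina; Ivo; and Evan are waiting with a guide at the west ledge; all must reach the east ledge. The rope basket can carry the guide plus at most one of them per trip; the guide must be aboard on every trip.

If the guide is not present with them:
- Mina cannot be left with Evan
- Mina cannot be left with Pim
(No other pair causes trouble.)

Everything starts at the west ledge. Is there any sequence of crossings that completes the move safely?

Yes

1. Guide goes to the east ledge with Mina.  [the west ledge: Evan, Ivo, Noor, Orla, Pim, Quin | the east ledge: Mina]
2. Guide goes back to the west ledge alone.  [the west ledge: Evan, Ivo, Noor, Orla, Pim, Quin | the east ledge: Mina]
3. Guide goes to the east ledge with Pim.  [the west ledge: Evan, Ivo, Noor, Orla, Quin | the east ledge: Mina, Pim]
4. Guide goes back to the west ledge with Mina.  [the west ledge: Evan, Ivo, Mina, Noor, Orla, Quin | the east ledge: Pim]
5. Guide goes to the east ledge with Evan.  [the west ledge: Ivo, Mina, Noor, Orla, Quin | the east ledge: Evan, Pim]
6. Guide goes back to the west ledge alone.  [the west ledge: Ivo, Mina, Noor, Orla, Quin | the east ledge: Evan, Pim]
7. Guide goes to the east ledge with Quin.  [the west ledge: Ivo, Mina, Noor, Orla | the east ledge: Evan, Pim, Quin]
8. Guide goes back to the west ledge alone.  [the west ledge: Ivo, Mina, Noor, Orla | the east ledge: Evan, Pim, Quin]
9. Guide goes to the east ledge with Orla.  [the west ledge: Ivo, Mina, Noor | the east ledge: Evan, Orla, Pim, Quin]
10. Guide goes back to the west ledge alone.  [the west ledge: Ivo, Mina, Noor | the east ledge: Evan, Orla, Pim, Quin]
11. Guide goes to the east ledge with Noor.  [the west ledge: Ivo, Mina | the east ledge: Evan, Noor, Orla, Pim, Quin]
12. Guide goes back to the west ledge alone.  [the west ledge: Ivo, Mina | the east ledge: Evan, Noor, Orla, Pim, Quin]
13. Guide goes to the east ledge with Ivo.  [the west ledge: Mina | the east ledge: Evan, Ivo, Noor, Orla, Pim, Quin]
14. Guide goes back to the west ledge alone.  [the west ledge: Mina | the east ledge: Evan, Ivo, Noor, Orla, Pim, Quin]
15. Guide goes to the east ledge with Mina.  [the west ledge: — | the east ledge: Evan, Ivo, Mina, Noor, Orla, Pim, Quin]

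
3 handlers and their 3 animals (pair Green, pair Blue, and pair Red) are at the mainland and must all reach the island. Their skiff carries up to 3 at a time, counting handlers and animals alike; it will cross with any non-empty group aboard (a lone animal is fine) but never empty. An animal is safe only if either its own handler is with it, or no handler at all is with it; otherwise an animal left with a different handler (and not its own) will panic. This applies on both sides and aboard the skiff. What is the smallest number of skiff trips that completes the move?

Counting alone: each trip to the island takes at most 3 across and each return brings at least 1 back, so after t trips out (and t−1 returns) at most 3t − (t−1) of the 6 are across; that first reaches 6 at t = 3, so at least 5 crossings are needed.
The plan below uses exactly 5 crossings, so it is optimal:
1. animal Green and handler Green cross → the island.
2. handler Green crosses ← the mainland.
3. handler Blue, handler Green, and handler Red cross → the island.
4. animal Green crosses ← the mainland.
5. animal Blue, animal Green, and animal Red cross → the island.

5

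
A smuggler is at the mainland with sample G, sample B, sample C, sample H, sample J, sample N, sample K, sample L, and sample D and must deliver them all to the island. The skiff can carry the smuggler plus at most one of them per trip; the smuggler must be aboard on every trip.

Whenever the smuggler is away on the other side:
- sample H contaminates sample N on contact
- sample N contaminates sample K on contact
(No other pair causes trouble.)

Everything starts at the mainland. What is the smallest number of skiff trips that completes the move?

Counting alone: the smuggler can take at most 1 across per trip to the island, so moving all 9 needs at least 9 loaded trips out, with a return between consecutive ones — at least 17 crossings.
The safety rule pushes this higher. Following every safe sequence of crossings, the most of the 9 that can be at the island as the skiff arrives there on crossing 17 is 8 — never all 9.
So no plan with fewer than 19 crossings exists, and this one achieves 19:
1. Smuggler goes to the island with sample N.
2. Smuggler goes back to the mainland alone.
3. Smuggler goes to the island with sample G.
4. Smuggler goes back to the mainland alone.
5. Smuggler goes to the island with sample B.
6. Smuggler goes back to the mainland alone.
7. Smuggler goes to the island with sample C.
8. Smuggler goes back to the mainland alone.
9. Smuggler goes to the island with sample H.
10. Smuggler goes back to the mainland with sample N.
11. Smuggler goes to the island with sample K.
12. Smuggler goes back to the mainland alone.
13. Smuggler goes to the island with sample J.
14. Smuggler goes back to the mainland alone.
15. Smuggler goes to the island with sample L.
16. Smuggler goes back to the mainland alone.
17. Smuggler goes to the island with sample D.
18. Smuggler goes back to the mainland alone.
19. Smuggler goes to the island with sample N.

19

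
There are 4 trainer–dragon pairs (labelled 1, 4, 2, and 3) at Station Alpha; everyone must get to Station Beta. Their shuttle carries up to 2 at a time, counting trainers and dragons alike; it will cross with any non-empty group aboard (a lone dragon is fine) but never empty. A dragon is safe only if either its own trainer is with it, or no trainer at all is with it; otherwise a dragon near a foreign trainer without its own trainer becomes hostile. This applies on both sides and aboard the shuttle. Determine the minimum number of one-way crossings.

impossible

Following every safe sequence of crossings from the start, the most of the 8 that can be at Station Beta as the shuttle arrives there on crossings 1, 3, 5 is 2, 3, 4 respectively; the best ever achieved is 4 of 8.
From crossing 7 on, no configuration arises that was not already reachable earlier: only 44 distinct safe configurations (who is on which side, and where the shuttle is) can ever be reached, none of them has everyone across, and every continuation just revisits them. So no valid plan exists.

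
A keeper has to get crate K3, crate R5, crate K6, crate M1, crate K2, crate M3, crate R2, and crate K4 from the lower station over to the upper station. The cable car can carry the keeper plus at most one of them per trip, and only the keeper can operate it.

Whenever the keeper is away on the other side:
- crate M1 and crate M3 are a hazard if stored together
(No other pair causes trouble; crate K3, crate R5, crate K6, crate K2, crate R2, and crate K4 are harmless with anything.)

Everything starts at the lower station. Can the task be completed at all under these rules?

1. Keeper goes to the upper station with crate M1.  [the lower station: crate K2, crate K3, crate K4, crate K6, crate M3, crate R2, crate R5 | the upper station: crate M1]
2. Keeper goes back to the lower station alone.  [the lower station: crate K2, crate K3, crate K4, crate K6, crate M3, crate R2, crate R5 | the upper station: crate M1]
3. Keeper goes to the upper station with crate K3.  [the lower station: crate K2, crate K4, crate K6, crate M3, crate R2, crate R5 | the upper station: crate K3, crate M1]
4. Keeper goes back to the lower station alone.  [the lower station: crate K2, crate K4, crate K6, crate M3, crate R2, crate R5 | the upper station: crate K3, crate M1]
5. Keeper goes to the upper station with crate R5.  [the lower station: crate K2, crate K4, crate K6, crate M3, crate R2 | the upper station: crate K3, crate M1, crate R5]
6. Keeper goes back to the lower station alone.  [the lower station: crate K2, crate K4, crate K6, crate M3, crate R2 | the upper station: crate K3, crate M1, crate R5]
7. Keeper goes to the upper station with crate K6.  [the lower station: crate K2, crate K4, crate M3, crate R2 | the upper station: crate K3, crate K6, crate M1, crate R5]
8. Keeper goes back to the lower station alone.  [the lower station: crate K2, crate K4, crate M3, crate R2 | the upper station: crate K3, crate K6, crate M1, crate R5]
9. Keeper goes to the upper station with crate K2.  [the lower station: crate K4, crate M3, crate R2 | the upper station: crate K2, crate K3, crate K6, crate M1, crate R5]
10. Keeper goes back to the lower station alone.  [the lower station: crate K4, crate M3, crate R2 | the upper station: crate K2, crate K3, crate K6, crate M1, crate R5]
11. Keeper goes to the upper station with crate R2.  [the lower station: crate K4, crate M3 | the upper station: crate K2, crate K3, crate K6, crate M1, crate R2, crate R5]
12. Keeper goes back to the lower station alone.  [the lower station: crate K4, crate M3 | the upper station: crate K2, crate K3, crate K6, crate M1, crate R2, crate R5]
13. Keeper goes to the upper station with crate K4.  [the lower station: crate M3 | the upper station: crate K2, crate K3, crate K4, crate K6, crate M1, crate R2, crate R5]
14. Keeper goes back to the lower station alone.  [the lower station: crate M3 | the upper station: crate K2, crate K3, crate K4, crate K6, crate M1, crate R2, crate R5]
15. Keeper goes to the upper station with crate M3.  [the lower station: — | the upper station: crate K2, crate K3, crate K4, crate K6, crate M1, crate M3, crate R2, crate R5]

Yes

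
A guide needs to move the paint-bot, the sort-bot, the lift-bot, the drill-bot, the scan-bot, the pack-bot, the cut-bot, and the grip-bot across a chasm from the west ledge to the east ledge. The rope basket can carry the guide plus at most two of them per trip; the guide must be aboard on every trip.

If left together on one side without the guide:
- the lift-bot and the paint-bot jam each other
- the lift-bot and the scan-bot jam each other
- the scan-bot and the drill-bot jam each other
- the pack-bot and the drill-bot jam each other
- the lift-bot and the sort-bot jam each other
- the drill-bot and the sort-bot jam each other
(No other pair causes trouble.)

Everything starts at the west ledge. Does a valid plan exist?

1. Guide goes to the east ledge with the drill-bot and the lift-bot.
2. Guide goes back to the west ledge alone.
3. Guide goes to the east ledge with the paint-bot and the sort-bot.
4. Guide goes back to the west ledge with the drill-bot and the lift-bot.
5. Guide goes to the east ledge with the pack-bot and the scan-bot.
6. Guide goes back to the west ledge alone.
7. Guide goes to the east ledge with the cut-bot and the grip-bot.
8. Guide goes back to the west ledge alone.
9. Guide goes to the east ledge with the drill-bot and the lift-bot.

Yes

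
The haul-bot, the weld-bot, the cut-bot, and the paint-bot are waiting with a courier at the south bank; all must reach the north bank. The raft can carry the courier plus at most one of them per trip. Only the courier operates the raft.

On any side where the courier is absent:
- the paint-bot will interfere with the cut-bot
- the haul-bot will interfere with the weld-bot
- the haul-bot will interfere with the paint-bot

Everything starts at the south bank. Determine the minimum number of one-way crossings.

Whatever the first load, the items left behind include a forbidden pair without the courier. No opening move is safe, so no plan exists.

impossible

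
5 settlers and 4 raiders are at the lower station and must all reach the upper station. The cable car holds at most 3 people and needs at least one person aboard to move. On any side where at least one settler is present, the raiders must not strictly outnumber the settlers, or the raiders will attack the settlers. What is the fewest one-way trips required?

7

Counting alone: each trip to the upper station takes at most 3 across and each return brings at least 1 back, so after t trips out (and t−1 returns) at most 3t − (t−1) of the 9 are across; that first reaches 9 at t = 4, so at least 7 crossings are needed.
The plan below uses exactly 7 crossings, so it is optimal:
1. 3 raiders → the upper station.  (the lower station: 5S 1R; the upper station: 0S 3R)
2. 1 raider ← the lower station.  (the lower station: 5S 2R; the upper station: 0S 2R)
3. 3 settlers → the upper station.  (the lower station: 2S 2R; the upper station: 3S 2R)
4. 1 settler ← the lower station.  (the lower station: 3S 2R; the upper station: 2S 2R)
5. 2 settlers and 1 raider → the upper station.  (the lower station: 1S 1R; the upper station: 4S 3R)
6. 1 settler ← the lower station.  (the lower station: 2S 1R; the upper station: 3S 3R)
7. 2 settlers and 1 raider → the upper station.  (the lower station: 0S 0R; the upper station: 5S 4R)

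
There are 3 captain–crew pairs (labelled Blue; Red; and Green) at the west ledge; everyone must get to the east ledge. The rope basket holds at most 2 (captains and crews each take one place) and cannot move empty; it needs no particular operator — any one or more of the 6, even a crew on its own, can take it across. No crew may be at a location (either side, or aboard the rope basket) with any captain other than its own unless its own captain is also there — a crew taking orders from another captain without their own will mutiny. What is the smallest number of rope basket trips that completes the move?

Counting alone: each trip to the east ledge takes at most 2 across and each return brings at least 1 back, so after t trips out (and t−1 returns) at most 2t − (t−1) of the 6 are across; that first reaches 6 at t = 5, so at least 9 crossings are needed.
The safety rule pushes this higher. Following every safe sequence of crossings, the most of the 6 that can be at the east ledge as the rope basket arrives there on crossing 9 is 5 — never all 6.
So no plan with fewer than 11 crossings exists, and this one achieves 11:
1. captain Blue and crew Blue cross → the east ledge.
2. captain Blue crosses ← the west ledge.
3. crew Green and crew Red cross → the east ledge.
4. crew Blue crosses ← the west ledge.
5. captain Green and captain Red cross → the east ledge.
6. captain Red and crew Red cross ← the west ledge.
7. captain Blue and captain Red cross → the east ledge.
8. crew Green crosses ← the west ledge.
9. crew Blue and crew Red cross → the east ledge.
10. captain Green crosses ← the west ledge.
11. captain Green and crew Green cross → the east ledge.

11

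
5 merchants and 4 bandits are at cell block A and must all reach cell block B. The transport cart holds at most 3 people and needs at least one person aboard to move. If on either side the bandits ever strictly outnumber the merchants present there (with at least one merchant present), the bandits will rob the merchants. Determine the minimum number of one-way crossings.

7

Counting alone: each trip to cell block B takes at most 3 across and each return brings at least 1 back, so after t trips out (and t−1 returns) at most 3t − (t−1) of the 9 are across; that first reaches 9 at t = 4, so at least 7 crossings are needed.
The plan below uses exactly 7 crossings, so it is optimal:
1. 3 bandits → cell block B.  (cell block A: 5M 1B; cell block B: 0M 3B)
2. 1 bandit ← cell block A.  (cell block A: 5M 2B; cell block B: 0M 2B)
3. 3 merchants → cell block B.  (cell block A: 2M 2B; cell block B: 3M 2B)
4. 1 merchant ← cell block A.  (cell block A: 3M 2B; cell block B: 2M 2B)
5. 2 merchants and 1 bandit → cell block B.  (cell block A: 1M 1B; cell block B: 4M 3B)
6. 1 merchant ← cell block A.  (cell block A: 2M 1B; cell block B: 3M 3B)
7. 2 merchants and 1 bandit → cell block B.  (cell block A: 0M 0B; cell block B: 5M 4B)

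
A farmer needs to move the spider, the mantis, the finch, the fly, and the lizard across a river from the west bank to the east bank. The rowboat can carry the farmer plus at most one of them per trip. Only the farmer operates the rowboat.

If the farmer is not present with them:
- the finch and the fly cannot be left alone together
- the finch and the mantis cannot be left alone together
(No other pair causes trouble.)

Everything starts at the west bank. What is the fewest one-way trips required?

11

Counting alone: the farmer can take at most 1 across per trip to the east bank, so moving all 5 needs at least 5 loaded trips out, with a return between consecutive ones — at least 9 crossings.
The safety rule pushes this higher. Following every safe sequence of crossings, the most of the 5 that can be at the east bank as the rowboat arrives there on crossing 9 is 4 — never all 5.
So no plan with fewer than 11 crossings exists, and this one achieves 11:
1. Farmer goes to the east bank with the finch.  [the west bank: the fly, the lizard, the mantis, the spider | the east bank: the finch]
2. Farmer goes back to the west bank alone.  [the west bank: the fly, the lizard, the mantis, the spider | the east bank: the finch]
3. Farmer goes to the east bank with the spider.  [the west bank: the fly, the lizard, the mantis | the east bank: the finch, the spider]
4. Farmer goes back to the west bank alone.  [the west bank: the fly, the lizard, the mantis | the east bank: the finch, the spider]
5. Farmer goes to the east bank with the mantis.  [the west bank: the fly, the lizard | the east bank: the finch, the mantis, the spider]
6. Farmer goes back to the west bank with the finch.  [the west bank: the finch, the fly, the lizard | the east bank: the mantis, the spider]
7. Farmer goes to the east bank with the fly.  [the west bank: the finch, the lizard | the east bank: the fly, the mantis, the spider]
8. Farmer goes back to the west bank alone.  [the west bank: the finch, the lizard | the east bank: the fly, the mantis, the spider]
9. Farmer goes to the east bank with the lizard.  [the west bank: the finch | the east bank: the fly, the lizard, the mantis, the spider]
10. Farmer goes back to the west bank alone.  [the west bank: the finch | the east bank: the fly, the lizard, the mantis, the spider]
11. Farmer goes to the east bank with the finch.  [the west bank: — | the east bank: the finch, the fly, the lizard, the mantis, the spider]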